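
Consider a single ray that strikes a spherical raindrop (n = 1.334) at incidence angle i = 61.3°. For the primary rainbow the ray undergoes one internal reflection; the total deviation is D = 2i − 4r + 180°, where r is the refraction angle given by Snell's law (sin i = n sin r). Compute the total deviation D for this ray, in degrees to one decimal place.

138.2°

sin r = sin 61.3° / 1.334 = 0.8771/1.334 = 0.6575; r = 41.11°.
D = 2·61.3° − 4·41.11° + 180° = 122.60° − 164.45° + 180° = 138.15°.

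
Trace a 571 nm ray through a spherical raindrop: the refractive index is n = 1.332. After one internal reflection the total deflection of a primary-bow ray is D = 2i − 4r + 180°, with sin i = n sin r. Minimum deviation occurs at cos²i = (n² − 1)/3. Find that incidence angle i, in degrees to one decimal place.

cos²i = (1.332² − 1)/3 = (1.77422 − 1)/3 = 0.25807.
cos i = 0.50801, so i = 59.469°.

59.5°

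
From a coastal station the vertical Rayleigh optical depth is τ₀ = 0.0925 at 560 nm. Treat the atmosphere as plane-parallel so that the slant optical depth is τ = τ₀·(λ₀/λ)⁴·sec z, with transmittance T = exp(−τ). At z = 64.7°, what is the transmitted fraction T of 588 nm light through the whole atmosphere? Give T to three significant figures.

0.837

sec 64.7° = 2.3400.
τ = 0.0925 × (560/588)⁴ × 2.3400 = 0.0925 × 0.8227 × 2.3400 = 0.1781.
T = exp(−0.1781) = 0.8369.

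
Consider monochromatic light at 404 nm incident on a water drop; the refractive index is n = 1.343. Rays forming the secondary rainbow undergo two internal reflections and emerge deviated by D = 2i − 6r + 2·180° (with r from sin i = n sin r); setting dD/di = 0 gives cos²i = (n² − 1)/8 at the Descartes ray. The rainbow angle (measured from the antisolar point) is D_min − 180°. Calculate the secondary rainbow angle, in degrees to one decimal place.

53.5°

cos²i = (1.80365 − 1)/8 = 0.10046; i = arccos(0.31695) = 71.522°.
sin r = sin 71.522°/1.343 = 0.70621; r = 44.928°.
D_min = 2·71.522° − 6·44.928° + 360° = 233.478°.
Rainbow angle = D_min − 180° = 53.478°.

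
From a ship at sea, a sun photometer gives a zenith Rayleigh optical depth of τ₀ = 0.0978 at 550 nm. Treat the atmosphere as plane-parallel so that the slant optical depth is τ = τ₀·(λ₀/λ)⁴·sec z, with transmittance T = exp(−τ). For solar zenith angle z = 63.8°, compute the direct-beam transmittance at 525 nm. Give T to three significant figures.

0.766

sec 63.8° = 2.2650.
τ = 0.0978 × (550/525)⁴ × 2.2650 = 0.0978 × 1.2045 × 2.2650 = 0.2668.
T = exp(−0.2668) = 0.7658.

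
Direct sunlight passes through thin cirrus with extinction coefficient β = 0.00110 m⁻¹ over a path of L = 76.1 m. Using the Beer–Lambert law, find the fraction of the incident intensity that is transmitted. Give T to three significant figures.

0.920

τ = β·L = 0.00110 × 76.1 = 0.0837.
T = exp(−0.0837) = 0.9197.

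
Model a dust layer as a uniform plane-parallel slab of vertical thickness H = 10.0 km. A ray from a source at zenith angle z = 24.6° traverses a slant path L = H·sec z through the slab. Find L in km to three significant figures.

sec z = 1/cos 24.6° = 1.0998.
L = 10.0 × 1.0998 = 10.998 km.

11.0 km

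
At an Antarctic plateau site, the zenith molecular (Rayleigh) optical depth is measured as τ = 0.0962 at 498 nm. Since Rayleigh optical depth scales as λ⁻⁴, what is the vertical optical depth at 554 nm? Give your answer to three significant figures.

0.0628

τ(554 nm) = τ(498 nm) × (498/554)⁴ = 0.0962 × (0.8989)⁴ = 0.0962 × 0.6529 = 0.0628.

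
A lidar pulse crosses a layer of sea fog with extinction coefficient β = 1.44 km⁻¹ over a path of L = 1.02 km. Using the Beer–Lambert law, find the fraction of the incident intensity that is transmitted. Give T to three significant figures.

0.230

τ = β·L = 1.44 × 1.02 = 1.4688.
T = exp(−1.4688) = 0.2302.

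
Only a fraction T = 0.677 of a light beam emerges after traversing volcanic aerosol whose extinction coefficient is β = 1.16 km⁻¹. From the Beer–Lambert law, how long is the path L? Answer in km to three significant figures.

Beer–Lambert: T = exp(−βL) ⇒ L = −ln(T)/β = −ln(0.677)/1.16 = 0.3901/1.16 = 0.3363 km.

0.336 km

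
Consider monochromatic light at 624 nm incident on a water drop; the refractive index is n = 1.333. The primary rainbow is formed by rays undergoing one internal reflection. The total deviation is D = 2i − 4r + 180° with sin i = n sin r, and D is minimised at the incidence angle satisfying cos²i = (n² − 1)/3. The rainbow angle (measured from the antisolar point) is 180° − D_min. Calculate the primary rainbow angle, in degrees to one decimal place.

42.1°

cos²i = (1.77689 − 1)/3 = 0.25896; i = arccos(0.50888) = 59.410°.
sin r = sin 59.410°/1.333 = 0.64579; r = 40.225°.
D_min = 2·59.410° − 4·40.225° + 180° = 137.922°.
Rainbow angle = 180° − D_min = 42.078°.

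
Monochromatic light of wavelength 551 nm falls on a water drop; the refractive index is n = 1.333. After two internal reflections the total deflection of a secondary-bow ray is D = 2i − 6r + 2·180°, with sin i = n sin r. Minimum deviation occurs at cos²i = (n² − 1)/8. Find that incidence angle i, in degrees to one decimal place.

cos²i = (1.333² − 1)/8 = (1.77689 − 1)/8 = 0.09711.
cos i = 0.31163, so i = 71.843°.

71.8°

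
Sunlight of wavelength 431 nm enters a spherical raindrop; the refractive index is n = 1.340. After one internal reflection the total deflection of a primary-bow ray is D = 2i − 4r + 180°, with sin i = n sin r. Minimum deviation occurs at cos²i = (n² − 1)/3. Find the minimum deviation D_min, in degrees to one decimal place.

cos²i = (1.79560 − 1)/3 = 0.26520; i = arccos(0.51498) = 59.004°.
sin r = sin 59.004°/1.340 = 0.63971; r = 39.770°.
D_min = 2·59.004° − 4·39.770° + 180° = 138.929°.

138.9°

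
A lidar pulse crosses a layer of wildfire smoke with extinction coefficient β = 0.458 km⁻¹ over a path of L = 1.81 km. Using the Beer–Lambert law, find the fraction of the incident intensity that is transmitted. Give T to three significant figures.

0.436

τ = β·L = 0.458 × 1.81 = 0.8290.
T = exp(−0.8290) = 0.4365.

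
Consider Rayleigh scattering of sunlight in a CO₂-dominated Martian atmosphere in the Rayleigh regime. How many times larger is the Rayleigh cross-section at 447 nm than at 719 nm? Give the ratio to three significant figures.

6.69

Rayleigh scattering ∝ λ⁻⁴, so the ratio of coefficients is the inverse fourth power of the wavelength ratio.
σ(447)/σ(719) = (719/447)⁴ = (1.6085)⁴ = 6.694.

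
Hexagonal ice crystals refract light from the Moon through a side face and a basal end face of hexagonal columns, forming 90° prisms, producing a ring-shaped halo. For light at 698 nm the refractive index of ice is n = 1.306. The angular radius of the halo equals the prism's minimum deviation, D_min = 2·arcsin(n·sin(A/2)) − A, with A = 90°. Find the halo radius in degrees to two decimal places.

n·sin(A/2) = 1.306 × sin 45° = 1.306 × 0.7071 = 0.9235.
D_min = 2·arcsin(0.9235) − 90° = 2 × 67.440° − 90° = 44.881°.

44.88°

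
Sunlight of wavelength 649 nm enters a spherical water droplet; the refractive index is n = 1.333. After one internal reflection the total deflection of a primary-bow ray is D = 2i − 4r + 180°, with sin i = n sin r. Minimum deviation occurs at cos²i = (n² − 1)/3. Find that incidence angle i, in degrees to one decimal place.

cos²i = (1.333² − 1)/3 = (1.77689 − 1)/3 = 0.25896.
cos i = 0.50888, so i = 59.410°.

59.4°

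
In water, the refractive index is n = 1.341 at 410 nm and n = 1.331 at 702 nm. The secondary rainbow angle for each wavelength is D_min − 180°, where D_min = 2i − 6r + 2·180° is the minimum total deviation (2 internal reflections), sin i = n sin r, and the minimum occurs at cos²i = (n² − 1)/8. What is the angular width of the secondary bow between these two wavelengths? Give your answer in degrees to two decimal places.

At 410 nm (n = 1.341): cos²i = 0.09979 → i = 71.586°, r = 45.034°, D_min = 232.966°, rainbow angle = 52.966°.
At 702 nm (n = 1.331): cos²i = 0.09645 → i = 71.907°, r = 45.575°, D_min = 230.365°, rainbow angle = 50.365°.
Angular width = |52.966° − 50.365°| = 2.601°.

2.60°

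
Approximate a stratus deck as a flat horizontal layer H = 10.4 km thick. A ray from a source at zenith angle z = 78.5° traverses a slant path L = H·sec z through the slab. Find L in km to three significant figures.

sec z = 1/cos 78.5° = 5.0159.
L = 10.4 × 5.0159 = 52.165 km.

52.2 km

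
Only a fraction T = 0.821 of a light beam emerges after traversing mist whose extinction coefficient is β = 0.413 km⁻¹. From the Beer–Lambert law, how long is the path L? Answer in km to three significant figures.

Beer–Lambert: T = exp(−βL) ⇒ L = −ln(T)/β = −ln(0.821)/0.413 = 0.1972/0.413 = 0.4776 km.

0.478 km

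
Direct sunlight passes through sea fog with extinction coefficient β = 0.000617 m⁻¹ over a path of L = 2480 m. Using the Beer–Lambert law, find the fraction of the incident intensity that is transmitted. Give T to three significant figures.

0.217

τ = β·L = 0.000617 × 2480 = 1.5302.
T = exp(−1.5302) = 0.2165.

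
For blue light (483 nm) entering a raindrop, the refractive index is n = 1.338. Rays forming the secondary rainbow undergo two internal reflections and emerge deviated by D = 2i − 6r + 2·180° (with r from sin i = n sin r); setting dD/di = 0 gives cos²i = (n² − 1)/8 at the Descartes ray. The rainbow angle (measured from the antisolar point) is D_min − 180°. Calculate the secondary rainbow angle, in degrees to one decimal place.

52.2°

cos²i = (1.79024 − 1)/8 = 0.09878; i = arccos(0.31429) = 71.682°.
sin r = sin 71.682°/1.338 = 0.70951; r = 45.195°.
D_min = 2·71.682° − 6·45.195° + 360° = 232.193°.
Rainbow angle = D_min − 180° = 52.193°.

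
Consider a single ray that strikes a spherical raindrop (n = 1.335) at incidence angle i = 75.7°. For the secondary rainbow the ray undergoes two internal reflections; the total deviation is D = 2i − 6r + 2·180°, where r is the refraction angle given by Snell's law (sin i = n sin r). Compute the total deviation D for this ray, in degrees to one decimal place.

232.2°

sin r = sin 75.7° / 1.335 = 0.9690/1.335 = 0.7259; r = 46.54°.
D = 2·75.7° − 6·46.54° + 2·180° = 151.40° − 279.24° + 360° = 232.16°.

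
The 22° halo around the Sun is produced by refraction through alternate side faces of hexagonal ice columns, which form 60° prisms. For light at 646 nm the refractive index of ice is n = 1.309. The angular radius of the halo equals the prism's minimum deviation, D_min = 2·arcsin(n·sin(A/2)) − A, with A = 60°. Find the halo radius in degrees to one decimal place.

n·sin(A/2) = 1.309 × sin 30° = 1.309 × 0.5000 = 0.6545.
D_min = 2·arcsin(0.6545) − 60° = 2 × 40.882° − 60° = 21.763°.

21.8°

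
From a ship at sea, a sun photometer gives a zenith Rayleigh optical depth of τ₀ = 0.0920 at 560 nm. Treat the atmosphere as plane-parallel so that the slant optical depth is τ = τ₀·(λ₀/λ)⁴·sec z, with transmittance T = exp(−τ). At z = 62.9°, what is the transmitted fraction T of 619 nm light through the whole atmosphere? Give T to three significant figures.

sec 62.9° = 2.1952.
τ = 0.0920 × (560/619)⁴ × 2.1952 = 0.0920 × 0.6699 × 2.1952 = 0.1353.
T = exp(−0.1353) = 0.8735.

0.873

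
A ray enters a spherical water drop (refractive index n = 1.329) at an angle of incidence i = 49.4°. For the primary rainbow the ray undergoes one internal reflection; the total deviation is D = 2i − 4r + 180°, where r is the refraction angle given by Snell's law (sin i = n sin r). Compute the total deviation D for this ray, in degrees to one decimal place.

139.4°

sin r = sin 49.4° / 1.329 = 0.7593/1.329 = 0.5713; r = 34.84°.
D = 2·49.4° − 4·34.84° + 180° = 98.80° − 139.37° + 180° = 139.43°.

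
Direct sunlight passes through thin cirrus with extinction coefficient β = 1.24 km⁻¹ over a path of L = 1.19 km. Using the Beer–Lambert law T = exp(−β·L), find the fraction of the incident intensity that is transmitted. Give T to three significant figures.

τ = β·L = 1.24 × 1.19 = 1.4756.
T = exp(−1.4756) = 0.2286.

0.229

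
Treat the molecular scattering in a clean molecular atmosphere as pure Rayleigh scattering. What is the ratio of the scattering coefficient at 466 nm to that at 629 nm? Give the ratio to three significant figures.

3.32

Rayleigh scattering ∝ λ⁻⁴, so the ratio of coefficients is the inverse fourth power of the wavelength ratio.
σ(466)/σ(629) = (629/466)⁴ = (1.3498)⁴ = 3.319.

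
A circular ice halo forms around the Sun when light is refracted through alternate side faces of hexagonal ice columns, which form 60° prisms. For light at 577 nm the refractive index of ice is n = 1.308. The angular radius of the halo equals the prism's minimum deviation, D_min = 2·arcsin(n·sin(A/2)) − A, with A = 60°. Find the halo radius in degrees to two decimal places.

21.69°

n·sin(A/2) = 1.308 × sin 30° = 1.308 × 0.5000 = 0.6540.
D_min = 2·arcsin(0.6540) − 60° = 2 × 40.844° − 60° = 21.688°.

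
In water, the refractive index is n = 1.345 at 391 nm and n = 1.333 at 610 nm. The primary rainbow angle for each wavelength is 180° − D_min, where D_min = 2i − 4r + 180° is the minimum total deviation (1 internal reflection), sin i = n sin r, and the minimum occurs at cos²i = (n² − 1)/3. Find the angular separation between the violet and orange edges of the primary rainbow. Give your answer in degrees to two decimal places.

1.71°

At 391 nm (n = 1.345): cos²i = 0.26967 → i = 58.715°, r = 39.448°, D_min = 139.635°, rainbow angle = 40.365°.
At 610 nm (n = 1.333): cos²i = 0.25896 → i = 59.410°, r = 40.225°, D_min = 137.922°, rainbow angle = 42.078°.
Angular width = |40.365° − 42.078°| = 1.713°.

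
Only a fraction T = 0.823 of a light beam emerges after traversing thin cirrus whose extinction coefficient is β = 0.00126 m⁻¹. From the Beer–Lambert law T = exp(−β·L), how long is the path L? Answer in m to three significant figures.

Beer–Lambert: T = exp(−βL) ⇒ L = −ln(T)/β = −ln(0.823)/0.00126 = 0.1948/0.00126 = 154.6 m.

155 m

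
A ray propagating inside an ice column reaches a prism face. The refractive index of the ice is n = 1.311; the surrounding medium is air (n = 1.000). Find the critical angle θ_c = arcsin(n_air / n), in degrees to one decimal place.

49.7°

sin θ_c = n_air / n = 1.000 / 1.311 = 0.7628.
θ_c = arcsin(0.7628) = 49.71°.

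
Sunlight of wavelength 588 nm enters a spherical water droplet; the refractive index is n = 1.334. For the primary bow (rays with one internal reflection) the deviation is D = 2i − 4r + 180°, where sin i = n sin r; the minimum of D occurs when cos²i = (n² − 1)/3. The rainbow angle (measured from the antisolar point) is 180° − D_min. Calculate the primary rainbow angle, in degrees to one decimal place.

41.9°

cos²i = (1.77956 − 1)/3 = 0.25985; i = arccos(0.50976) = 59.352°.
sin r = sin 59.352°/1.334 = 0.64492; r = 40.159°.
D_min = 2·59.352° − 4·40.159° + 180° = 138.067°.
Rainbow angle = 180° − D_min = 41.933°.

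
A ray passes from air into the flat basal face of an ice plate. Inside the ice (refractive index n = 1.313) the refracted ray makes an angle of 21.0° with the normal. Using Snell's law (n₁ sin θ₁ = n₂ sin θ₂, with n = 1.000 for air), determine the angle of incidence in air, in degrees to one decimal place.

28.1°

Snell: sin θ_i = n · sin θ_r = 1.313 × sin 21.0° = 1.313 × 0.3584 = 0.4705.
θ_i = arcsin(0.4705) = 28.07°.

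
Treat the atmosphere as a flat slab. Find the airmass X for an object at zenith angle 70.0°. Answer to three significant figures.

X = sec z = 1/cos 70.0° = 1/0.3420 = 2.9238.

2.92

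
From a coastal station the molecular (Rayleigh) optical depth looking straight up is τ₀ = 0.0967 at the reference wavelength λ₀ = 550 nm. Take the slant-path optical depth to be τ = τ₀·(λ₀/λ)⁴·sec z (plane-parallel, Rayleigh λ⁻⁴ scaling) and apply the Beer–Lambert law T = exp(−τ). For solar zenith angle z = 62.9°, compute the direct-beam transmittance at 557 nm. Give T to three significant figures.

sec 62.9° = 2.1952.
τ = 0.0967 × (550/557)⁴ × 2.1952 = 0.0967 × 0.9507 × 2.1952 = 0.2018.
T = exp(−0.2018) = 0.8173.

0.817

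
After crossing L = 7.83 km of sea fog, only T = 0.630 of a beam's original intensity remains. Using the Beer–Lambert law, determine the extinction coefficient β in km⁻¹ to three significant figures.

Beer–Lambert: T = exp(−βL) ⇒ β = −ln(T)/L = −ln(0.630)/7.83 = 0.4620/7.83 = 0.05901 km⁻¹.

0.0590 km⁻¹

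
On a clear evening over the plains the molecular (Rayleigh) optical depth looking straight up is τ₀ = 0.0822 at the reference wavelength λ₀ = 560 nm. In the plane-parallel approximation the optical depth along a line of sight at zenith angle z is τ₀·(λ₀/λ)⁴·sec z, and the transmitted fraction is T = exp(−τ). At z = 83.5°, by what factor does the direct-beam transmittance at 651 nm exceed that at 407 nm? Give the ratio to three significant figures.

9.07

Airmass: sec 83.5° = 8.8337.
τ(651 nm) = 0.0822 × (560/651)⁴ × 8.8337 = 0.0822 × 0.5476 × 8.8337 = 0.3976.
τ(407 nm) = 0.0822 × (560/407)⁴ × 8.8337 = 0.0822 × 3.5841 × 8.8337 = 2.6025.
T(651)/T(407) = exp(τ_B − τ_A) = exp(2.2049) = 9.0692.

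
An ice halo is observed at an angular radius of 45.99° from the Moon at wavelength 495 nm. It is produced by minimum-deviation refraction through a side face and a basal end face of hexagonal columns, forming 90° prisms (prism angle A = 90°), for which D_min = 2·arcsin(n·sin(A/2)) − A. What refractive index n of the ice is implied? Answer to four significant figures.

Rearranging: n = sin((D_min + A)/2) / sin(A/2).
(D_min + A)/2 = (45.99° + 90°)/2 = 67.995°.
n = sin 67.995° / sin 45° = 0.9272 / 0.7071 = 1.3112.

1.311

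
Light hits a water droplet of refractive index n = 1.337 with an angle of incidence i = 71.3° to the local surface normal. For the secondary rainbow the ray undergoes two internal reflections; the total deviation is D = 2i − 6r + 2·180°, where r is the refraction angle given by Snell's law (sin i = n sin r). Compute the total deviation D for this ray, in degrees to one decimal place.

231.9°

sin r = sin 71.3° / 1.337 = 0.9472/1.337 = 0.7085; r = 45.11°.
D = 2·71.3° − 6·45.11° + 2·180° = 142.60° − 270.66° + 360° = 231.94°.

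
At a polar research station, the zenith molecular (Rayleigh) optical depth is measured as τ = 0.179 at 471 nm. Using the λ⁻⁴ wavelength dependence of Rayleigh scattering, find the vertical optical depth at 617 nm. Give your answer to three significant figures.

τ(617 nm) = τ(471 nm) × (471/617)⁴ = 0.179 × (0.7634)⁴ = 0.179 × 0.3396 = 0.0608.

0.0608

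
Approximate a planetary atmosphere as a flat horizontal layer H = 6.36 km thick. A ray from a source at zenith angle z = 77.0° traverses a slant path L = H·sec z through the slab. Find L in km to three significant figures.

sec z = 1/cos 77.0° = 4.4454.
L = 6.36 × 4.4454 = 28.273 km.

28.3 km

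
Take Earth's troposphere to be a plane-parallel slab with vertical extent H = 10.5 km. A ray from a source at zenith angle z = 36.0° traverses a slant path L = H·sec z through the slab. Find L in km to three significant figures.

13.0 km

sec z = 1/cos 36.0° = 1.2361.
L = 10.5 × 1.2361 = 12.979 km.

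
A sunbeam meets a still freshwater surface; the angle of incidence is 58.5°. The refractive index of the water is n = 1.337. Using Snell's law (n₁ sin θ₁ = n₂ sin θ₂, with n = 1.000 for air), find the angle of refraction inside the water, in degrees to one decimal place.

39.6°

Snell: sin θ_r = sin θ_i / n = sin 58.5° / 1.337 = 0.8526 / 1.337 = 0.6377.
θ_r = arcsin(0.6377) = 39.62°.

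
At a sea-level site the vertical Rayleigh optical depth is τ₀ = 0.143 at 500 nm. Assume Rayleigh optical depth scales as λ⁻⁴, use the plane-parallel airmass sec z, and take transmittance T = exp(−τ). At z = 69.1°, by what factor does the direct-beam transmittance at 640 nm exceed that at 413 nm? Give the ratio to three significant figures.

Airmass: sec 69.1° = 2.8032.
τ(640 nm) = 0.143 × (500/640)⁴ × 2.8032 = 0.143 × 0.3725 × 2.8032 = 0.1493.
τ(413 nm) = 0.143 × (500/413)⁴ × 2.8032 = 0.143 × 2.1482 × 2.8032 = 0.8611.
T(640)/T(413) = exp(τ_B − τ_A) = exp(0.7118) = 2.0376.

2.04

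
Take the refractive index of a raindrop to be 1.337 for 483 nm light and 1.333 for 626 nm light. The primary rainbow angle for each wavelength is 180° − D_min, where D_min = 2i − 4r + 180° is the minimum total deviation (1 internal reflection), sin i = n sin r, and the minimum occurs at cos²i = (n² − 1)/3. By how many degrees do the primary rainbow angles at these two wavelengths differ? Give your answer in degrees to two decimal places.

0.58°

At 483 nm (n = 1.337): cos²i = 0.26252 → i = 59.178°, r = 39.964°, D_min = 138.500°, rainbow angle = 41.500°.
At 626 nm (n = 1.333): cos²i = 0.25896 → i = 59.410°, r = 40.225°, D_min = 137.922°, rainbow angle = 42.078°.
Angular width = |41.500° − 42.078°| = 0.578°.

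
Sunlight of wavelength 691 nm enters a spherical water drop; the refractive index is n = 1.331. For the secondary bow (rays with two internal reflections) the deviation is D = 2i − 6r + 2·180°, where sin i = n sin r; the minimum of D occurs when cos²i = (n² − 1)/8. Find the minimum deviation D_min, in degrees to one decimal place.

cos²i = (1.77156 − 1)/8 = 0.09645; i = arccos(0.31056) = 71.907°.
sin r = sin 71.907°/1.331 = 0.71417; r = 45.575°.
D_min = 2·71.907° − 6·45.575° + 360° = 230.365°.

230.4°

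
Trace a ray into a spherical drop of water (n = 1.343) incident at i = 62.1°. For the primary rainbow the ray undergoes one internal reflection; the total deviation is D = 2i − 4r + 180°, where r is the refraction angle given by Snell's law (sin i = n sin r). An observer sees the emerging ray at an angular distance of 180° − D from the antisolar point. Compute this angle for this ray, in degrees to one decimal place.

sin r = sin 62.1° / 1.343 = 0.8838/1.343 = 0.6581; r = 41.15°.
D = 2·62.1° − 4·41.15° + 180° = 124.20° − 164.61° + 180° = 139.59°.
Angle from antisolar point = 180° − D = 40.41°.

40.4°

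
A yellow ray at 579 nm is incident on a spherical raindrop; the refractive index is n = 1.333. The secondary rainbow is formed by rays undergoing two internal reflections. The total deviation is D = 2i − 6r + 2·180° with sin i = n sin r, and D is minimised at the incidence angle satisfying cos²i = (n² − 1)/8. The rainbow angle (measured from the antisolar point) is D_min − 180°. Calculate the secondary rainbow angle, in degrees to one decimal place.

50.9°

cos²i = (1.77689 − 1)/8 = 0.09711; i = arccos(0.31163) = 71.843°.
sin r = sin 71.843°/1.333 = 0.71283; r = 45.466°.
D_min = 2·71.843° − 6·45.466° + 360° = 230.891°.
Rainbow angle = D_min − 180° = 50.891°.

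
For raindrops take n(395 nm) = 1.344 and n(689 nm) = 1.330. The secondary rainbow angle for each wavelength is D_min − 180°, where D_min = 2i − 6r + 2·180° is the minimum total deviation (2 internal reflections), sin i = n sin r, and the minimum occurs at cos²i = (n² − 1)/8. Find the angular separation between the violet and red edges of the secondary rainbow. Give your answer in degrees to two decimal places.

3.63°

At 395 nm (n = 1.344): cos²i = 0.10079 → i = 71.490°, r = 44.874°, D_min = 233.733°, rainbow angle = 53.733°.
At 689 nm (n = 1.330): cos²i = 0.09611 → i = 71.940°, r = 45.630°, D_min = 230.101°, rainbow angle = 50.101°.
Angular width = |53.733° − 50.101°| = 3.632°.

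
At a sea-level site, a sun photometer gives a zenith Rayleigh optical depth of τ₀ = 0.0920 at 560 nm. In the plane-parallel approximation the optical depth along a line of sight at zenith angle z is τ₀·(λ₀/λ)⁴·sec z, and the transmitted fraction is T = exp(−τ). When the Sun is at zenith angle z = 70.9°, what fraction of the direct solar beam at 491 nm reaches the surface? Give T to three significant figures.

0.621

sec 70.9° = 3.0561.
τ = 0.0920 × (560/491)⁴ × 3.0561 = 0.0920 × 1.6921 × 3.0561 = 0.4757.
T = exp(−0.4757) = 0.6214.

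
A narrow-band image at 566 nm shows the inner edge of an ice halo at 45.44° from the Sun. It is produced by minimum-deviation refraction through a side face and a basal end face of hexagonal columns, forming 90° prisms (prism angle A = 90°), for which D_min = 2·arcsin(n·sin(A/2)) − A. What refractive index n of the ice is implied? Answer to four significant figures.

1.309

Rearranging: n = sin((D_min + A)/2) / sin(A/2).
(D_min + A)/2 = (45.44° + 90°)/2 = 67.720°.
n = sin 67.720° / sin 45° = 0.9253 / 0.7071 = 1.3086.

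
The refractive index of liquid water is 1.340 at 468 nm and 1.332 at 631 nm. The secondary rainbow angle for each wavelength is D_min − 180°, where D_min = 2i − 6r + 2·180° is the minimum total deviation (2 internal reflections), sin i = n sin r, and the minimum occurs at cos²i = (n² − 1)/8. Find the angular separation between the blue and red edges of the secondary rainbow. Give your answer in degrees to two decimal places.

At 468 nm (n = 1.340): cos²i = 0.09945 → i = 71.618°, r = 45.088°, D_min = 232.709°, rainbow angle = 52.709°.
At 631 nm (n = 1.332): cos²i = 0.09678 → i = 71.875°, r = 45.520°, D_min = 230.628°, rainbow angle = 50.628°.
Angular width = |52.709° − 50.628°| = 2.080°.

2.08°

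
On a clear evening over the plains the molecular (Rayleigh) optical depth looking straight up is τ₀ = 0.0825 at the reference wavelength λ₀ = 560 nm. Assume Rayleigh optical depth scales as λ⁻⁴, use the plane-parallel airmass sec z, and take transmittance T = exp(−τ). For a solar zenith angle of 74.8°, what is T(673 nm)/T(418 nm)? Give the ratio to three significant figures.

2.37

Airmass: sec 74.8° = 3.8140.
τ(673 nm) = 0.0825 × (560/673)⁴ × 3.8140 = 0.0825 × 0.4794 × 3.8140 = 0.1508.
τ(418 nm) = 0.0825 × (560/418)⁴ × 3.8140 = 0.0825 × 3.2214 × 3.8140 = 1.0136.
T(673)/T(418) = exp(τ_B − τ_A) = exp(0.8628) = 2.3698.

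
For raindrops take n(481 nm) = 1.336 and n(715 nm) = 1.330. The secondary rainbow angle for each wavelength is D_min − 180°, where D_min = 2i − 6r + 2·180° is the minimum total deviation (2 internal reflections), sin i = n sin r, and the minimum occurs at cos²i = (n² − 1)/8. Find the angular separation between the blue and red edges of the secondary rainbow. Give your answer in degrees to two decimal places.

1.57°

At 481 nm (n = 1.336): cos²i = 0.09811 → i = 71.746°, r = 45.303°, D_min = 231.674°, rainbow angle = 51.674°.
At 715 nm (n = 1.330): cos²i = 0.09611 → i = 71.940°, r = 45.630°, D_min = 230.101°, rainbow angle = 50.101°.
Angular width = |51.674° − 50.101°| = 1.573°.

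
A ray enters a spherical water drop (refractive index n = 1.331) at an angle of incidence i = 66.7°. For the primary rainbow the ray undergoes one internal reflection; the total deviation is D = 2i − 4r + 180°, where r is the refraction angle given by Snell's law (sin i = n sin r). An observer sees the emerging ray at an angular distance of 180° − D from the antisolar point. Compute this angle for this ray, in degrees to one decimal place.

sin r = sin 66.7° / 1.331 = 0.9184/1.331 = 0.6900; r = 43.63°.
D = 2·66.7° − 4·43.63° + 180° = 133.40° − 174.53° + 180° = 138.87°.
Angle from antisolar point = 180° − D = 41.13°.

41.1°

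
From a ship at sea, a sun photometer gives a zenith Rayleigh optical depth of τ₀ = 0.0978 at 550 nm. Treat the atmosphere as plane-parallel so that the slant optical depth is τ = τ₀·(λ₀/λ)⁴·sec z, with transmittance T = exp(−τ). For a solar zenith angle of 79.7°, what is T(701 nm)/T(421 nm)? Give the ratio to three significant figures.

Airmass: sec 79.7° = 5.5928.
τ(701 nm) = 0.0978 × (550/701)⁴ × 5.5928 = 0.0978 × 0.3789 × 5.5928 = 0.2073.
τ(421 nm) = 0.0978 × (550/421)⁴ × 5.5928 = 0.0978 × 2.9129 × 5.5928 = 1.5933.
T(701)/T(421) = exp(τ_B − τ_A) = exp(1.3860) = 3.9988.

4.00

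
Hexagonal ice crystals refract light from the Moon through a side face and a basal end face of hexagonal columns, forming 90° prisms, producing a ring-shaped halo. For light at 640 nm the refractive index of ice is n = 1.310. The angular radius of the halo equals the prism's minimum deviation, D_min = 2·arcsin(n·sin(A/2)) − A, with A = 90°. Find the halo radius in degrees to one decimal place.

45.7°

n·sin(A/2) = 1.310 × sin 45° = 1.310 × 0.7071 = 0.9263.
D_min = 2·arcsin(0.9263) − 90° = 2 × 67.867° − 90° = 45.733°.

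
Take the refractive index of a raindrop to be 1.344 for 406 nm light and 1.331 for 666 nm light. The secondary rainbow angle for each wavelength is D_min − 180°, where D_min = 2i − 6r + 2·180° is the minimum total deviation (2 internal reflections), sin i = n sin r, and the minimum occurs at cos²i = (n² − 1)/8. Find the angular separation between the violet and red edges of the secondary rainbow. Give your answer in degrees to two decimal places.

3.37°

At 406 nm (n = 1.344): cos²i = 0.10079 → i = 71.490°, r = 44.874°, D_min = 233.733°, rainbow angle = 53.733°.
At 666 nm (n = 1.331): cos²i = 0.09645 → i = 71.907°, r = 45.575°, D_min = 230.365°, rainbow angle = 50.365°.
Angular width = |53.733° − 50.365°| = 3.368°.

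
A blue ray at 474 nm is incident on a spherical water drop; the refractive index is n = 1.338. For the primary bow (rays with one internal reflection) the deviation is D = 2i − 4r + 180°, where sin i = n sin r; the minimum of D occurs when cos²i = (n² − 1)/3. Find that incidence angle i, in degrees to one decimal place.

59.1°

cos²i = (1.338² − 1)/3 = (1.79024 − 1)/3 = 0.26341.
cos i = 0.51324, so i = 59.120°.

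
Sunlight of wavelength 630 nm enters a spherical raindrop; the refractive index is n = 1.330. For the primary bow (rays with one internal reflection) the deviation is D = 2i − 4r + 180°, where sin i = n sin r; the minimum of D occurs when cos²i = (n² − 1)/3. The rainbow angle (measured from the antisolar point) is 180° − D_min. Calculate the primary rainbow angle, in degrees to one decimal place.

42.5°

cos²i = (1.76890 − 1)/3 = 0.25630; i = arccos(0.50626) = 59.585°.
sin r = sin 59.585°/1.330 = 0.64841; r = 40.422°.
D_min = 2·59.585° − 4·40.422° + 180° = 137.484°.
Rainbow angle = 180° − D_min = 42.516°.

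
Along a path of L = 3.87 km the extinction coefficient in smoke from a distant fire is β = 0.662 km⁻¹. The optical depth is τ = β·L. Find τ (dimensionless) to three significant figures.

2.56

τ = β·L = 0.662 × 3.87 = 2.5619.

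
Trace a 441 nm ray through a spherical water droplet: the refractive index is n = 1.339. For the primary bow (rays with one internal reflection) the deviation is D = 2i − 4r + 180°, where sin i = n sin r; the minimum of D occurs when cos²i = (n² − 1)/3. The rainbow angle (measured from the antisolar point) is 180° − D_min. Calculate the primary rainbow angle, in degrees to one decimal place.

41.2°

cos²i = (1.79292 − 1)/3 = 0.26431; i = arccos(0.51411) = 59.062°.
sin r = sin 59.062°/1.339 = 0.64057; r = 39.834°.
D_min = 2·59.062° − 4·39.834° + 180° = 138.786°.
Rainbow angle = 180° − D_min = 41.214°.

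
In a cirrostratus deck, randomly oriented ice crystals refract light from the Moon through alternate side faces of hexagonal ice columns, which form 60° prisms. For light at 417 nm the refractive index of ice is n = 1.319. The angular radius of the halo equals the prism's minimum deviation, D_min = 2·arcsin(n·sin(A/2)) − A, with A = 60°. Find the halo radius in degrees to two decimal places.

n·sin(A/2) = 1.319 × sin 30° = 1.319 × 0.5000 = 0.6595.
D_min = 2·arcsin(0.6595) − 60° = 2 × 41.262° − 60° = 22.524°.

22.52°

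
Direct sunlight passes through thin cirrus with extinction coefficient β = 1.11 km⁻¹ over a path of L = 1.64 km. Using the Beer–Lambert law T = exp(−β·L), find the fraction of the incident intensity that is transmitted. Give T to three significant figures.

0.162

τ = β·L = 1.11 × 1.64 = 1.8204.
T = exp(−1.8204) = 0.1620.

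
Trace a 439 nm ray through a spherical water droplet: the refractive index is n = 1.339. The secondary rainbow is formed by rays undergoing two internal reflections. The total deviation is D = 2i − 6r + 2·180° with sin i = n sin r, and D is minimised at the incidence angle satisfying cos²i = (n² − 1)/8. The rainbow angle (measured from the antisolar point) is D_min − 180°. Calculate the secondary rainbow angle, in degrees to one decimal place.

52.5°

cos²i = (1.79292 − 1)/8 = 0.09912; i = arccos(0.31483) = 71.650°.
sin r = sin 71.650°/1.339 = 0.70885; r = 45.141°.
D_min = 2·71.650° − 6·45.141° + 360° = 232.451°.
Rainbow angle = D_min − 180° = 52.451°.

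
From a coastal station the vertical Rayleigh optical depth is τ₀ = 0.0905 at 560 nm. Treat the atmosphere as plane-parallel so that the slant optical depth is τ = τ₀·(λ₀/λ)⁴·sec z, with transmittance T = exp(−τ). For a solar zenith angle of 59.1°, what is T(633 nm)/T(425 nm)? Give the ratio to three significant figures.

Airmass: sec 59.1° = 1.9473.
τ(633 nm) = 0.0905 × (560/633)⁴ × 1.9473 = 0.0905 × 0.6125 × 1.9473 = 0.1079.
τ(425 nm) = 0.0905 × (560/425)⁴ × 1.9473 = 0.0905 × 3.0144 × 1.9473 = 0.5312.
T(633)/T(425) = exp(τ_B − τ_A) = exp(0.4233) = 1.5269.

1.53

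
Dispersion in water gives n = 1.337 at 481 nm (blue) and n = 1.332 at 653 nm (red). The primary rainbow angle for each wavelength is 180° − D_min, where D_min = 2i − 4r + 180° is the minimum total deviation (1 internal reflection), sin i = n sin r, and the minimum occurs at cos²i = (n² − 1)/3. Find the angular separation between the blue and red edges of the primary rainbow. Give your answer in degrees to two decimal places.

0.72°

At 481 nm (n = 1.337): cos²i = 0.26252 → i = 59.178°, r = 39.964°, D_min = 138.500°, rainbow angle = 41.500°.
At 653 nm (n = 1.332): cos²i = 0.25807 → i = 59.469°, r = 40.290°, D_min = 137.776°, rainbow angle = 42.224°.
Angular width = |41.500° − 42.224°| = 0.724°.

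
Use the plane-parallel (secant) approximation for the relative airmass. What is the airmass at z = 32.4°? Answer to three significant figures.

1.18

X = sec z = 1/cos 32.4° = 1/0.8443 = 1.1844.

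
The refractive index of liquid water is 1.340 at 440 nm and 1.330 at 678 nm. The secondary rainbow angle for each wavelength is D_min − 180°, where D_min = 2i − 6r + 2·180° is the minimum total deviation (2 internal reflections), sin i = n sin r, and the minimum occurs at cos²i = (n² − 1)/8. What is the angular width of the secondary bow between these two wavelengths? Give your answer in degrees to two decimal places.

At 440 nm (n = 1.340): cos²i = 0.09945 → i = 71.618°, r = 45.088°, D_min = 232.709°, rainbow angle = 52.709°.
At 678 nm (n = 1.330): cos²i = 0.09611 → i = 71.940°, r = 45.630°, D_min = 230.101°, rainbow angle = 50.101°.
Angular width = |52.709° − 50.101°| = 2.608°.

2.61°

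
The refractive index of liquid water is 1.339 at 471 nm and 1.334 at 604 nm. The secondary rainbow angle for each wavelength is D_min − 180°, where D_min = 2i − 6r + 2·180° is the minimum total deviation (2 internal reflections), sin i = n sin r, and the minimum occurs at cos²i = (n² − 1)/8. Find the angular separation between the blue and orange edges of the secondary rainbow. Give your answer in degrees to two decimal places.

1.30°

At 471 nm (n = 1.339): cos²i = 0.09912 → i = 71.650°, r = 45.141°, D_min = 232.451°, rainbow angle = 52.451°.
At 604 nm (n = 1.334): cos²i = 0.09744 → i = 71.810°, r = 45.411°, D_min = 231.153°, rainbow angle = 51.153°.
Angular width = |52.451° − 51.153°| = 1.299°.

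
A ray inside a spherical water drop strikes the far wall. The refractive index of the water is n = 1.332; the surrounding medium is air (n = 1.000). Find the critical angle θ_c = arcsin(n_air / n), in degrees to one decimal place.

sin θ_c = n_air / n = 1.000 / 1.332 = 0.7508.
θ_c = arcsin(0.7508) = 48.66°.

48.7°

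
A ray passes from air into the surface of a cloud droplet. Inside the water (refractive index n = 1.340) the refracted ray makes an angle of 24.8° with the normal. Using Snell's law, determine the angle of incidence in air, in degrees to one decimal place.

34.2°

Snell: sin θ_i = n · sin θ_r = 1.340 × sin 24.8° = 1.340 × 0.4195 = 0.5621.
θ_i = arcsin(0.5621) = 34.20°.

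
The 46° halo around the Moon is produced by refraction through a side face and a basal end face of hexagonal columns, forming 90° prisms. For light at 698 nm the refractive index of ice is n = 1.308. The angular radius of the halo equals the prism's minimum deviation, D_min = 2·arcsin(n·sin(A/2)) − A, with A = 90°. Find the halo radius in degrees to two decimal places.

45.31°

n·sin(A/2) = 1.308 × sin 45° = 1.308 × 0.7071 = 0.9249.
D_min = 2·arcsin(0.9249) − 90° = 2 × 67.653° − 90° = 45.305°.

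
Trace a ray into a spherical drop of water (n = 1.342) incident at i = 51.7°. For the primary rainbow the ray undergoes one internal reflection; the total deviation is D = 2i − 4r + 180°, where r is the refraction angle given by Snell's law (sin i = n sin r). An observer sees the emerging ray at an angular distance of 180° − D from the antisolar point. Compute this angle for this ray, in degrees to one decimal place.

39.8°

sin r = sin 51.7° / 1.342 = 0.7848/1.342 = 0.5848; r = 35.79°.
D = 2·51.7° − 4·35.79° + 180° = 103.40° − 143.15° + 180° = 140.25°.
Angle from antisolar point = 180° − D = 39.75°.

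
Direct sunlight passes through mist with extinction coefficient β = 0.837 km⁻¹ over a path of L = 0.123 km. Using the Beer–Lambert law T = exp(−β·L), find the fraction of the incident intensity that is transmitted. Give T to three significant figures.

τ = β·L = 0.837 × 0.123 = 0.1030.
T = exp(−0.1030) = 0.9022.

0.902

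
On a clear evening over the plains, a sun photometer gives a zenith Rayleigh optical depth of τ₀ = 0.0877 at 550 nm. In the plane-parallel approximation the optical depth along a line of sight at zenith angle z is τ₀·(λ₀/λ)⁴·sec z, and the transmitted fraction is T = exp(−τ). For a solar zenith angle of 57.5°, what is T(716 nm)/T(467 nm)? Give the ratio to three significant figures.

Airmass: sec 57.5° = 1.8612.
τ(716 nm) = 0.0877 × (550/716)⁴ × 1.8612 = 0.0877 × 0.3482 × 1.8612 = 0.0568.
τ(467 nm) = 0.0877 × (550/467)⁴ × 1.8612 = 0.0877 × 1.9239 × 1.8612 = 0.3140.
T(716)/T(467) = exp(τ_B − τ_A) = exp(0.2572) = 1.2933.

1.29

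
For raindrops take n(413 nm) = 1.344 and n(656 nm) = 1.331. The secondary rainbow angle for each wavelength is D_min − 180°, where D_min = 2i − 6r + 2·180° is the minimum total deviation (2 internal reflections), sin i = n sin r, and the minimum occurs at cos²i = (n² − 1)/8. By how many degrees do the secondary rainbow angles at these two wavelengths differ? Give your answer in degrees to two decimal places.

At 413 nm (n = 1.344): cos²i = 0.10079 → i = 71.490°, r = 44.874°, D_min = 233.733°, rainbow angle = 53.733°.
At 656 nm (n = 1.331): cos²i = 0.09645 → i = 71.907°, r = 45.575°, D_min = 230.365°, rainbow angle = 50.365°.
Angular width = |53.733° − 50.365°| = 3.368°.

3.37°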